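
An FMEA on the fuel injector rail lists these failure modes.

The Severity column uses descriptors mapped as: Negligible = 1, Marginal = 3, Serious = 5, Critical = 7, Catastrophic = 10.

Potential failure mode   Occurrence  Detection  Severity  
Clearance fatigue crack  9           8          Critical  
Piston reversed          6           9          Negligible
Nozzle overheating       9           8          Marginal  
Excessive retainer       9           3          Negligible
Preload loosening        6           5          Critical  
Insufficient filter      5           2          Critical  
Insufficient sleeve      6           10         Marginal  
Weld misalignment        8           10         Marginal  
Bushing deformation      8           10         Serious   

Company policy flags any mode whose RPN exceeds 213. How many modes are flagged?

4

RPN = Severity × Occurrence × Detection:
  Clearance fatigue crack: 7 × 9 × 8 = 504
  Piston reversed: 1 × 6 × 9 = 54
  Nozzle overheating: 3 × 9 × 8 = 216
  Excessive retainer: 1 × 9 × 3 = 27
  Preload loosening: 7 × 6 × 5 = 210
  Insufficient filter: 7 × 5 × 2 = 70
  Insufficient sleeve: 3 × 6 × 10 = 180
  Weld misalignment: 3 × 8 × 10 = 240
  Bushing deformation: 5 × 8 × 10 = 400
Modes with RPN > 213: Clearance fatigue crack (504), Nozzle overheating (216), Weld misalignment (240), Bushing deformation (400) → 4.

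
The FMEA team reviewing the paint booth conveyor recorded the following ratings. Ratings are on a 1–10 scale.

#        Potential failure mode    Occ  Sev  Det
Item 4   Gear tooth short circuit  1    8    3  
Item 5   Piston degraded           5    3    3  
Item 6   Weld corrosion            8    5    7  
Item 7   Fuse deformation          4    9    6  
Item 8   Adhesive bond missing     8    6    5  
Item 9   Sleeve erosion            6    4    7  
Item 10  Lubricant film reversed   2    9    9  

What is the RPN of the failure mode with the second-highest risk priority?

240

RPN = Severity × Occurrence × Detection:
  Item 4: 8 × 1 × 3 = 24
  Item 5: 3 × 5 × 3 = 45
  Item 6: 5 × 8 × 7 = 280
  Item 7: 9 × 4 × 6 = 216
  Item 8: 6 × 8 × 5 = 240
  Item 9: 4 × 6 × 7 = 168
  Item 10: 9 × 2 × 9 = 162
Sorted descending: 280, 240, 216, 168, 162, 45, 24.
The second-highest RPN is 240 (Item 8).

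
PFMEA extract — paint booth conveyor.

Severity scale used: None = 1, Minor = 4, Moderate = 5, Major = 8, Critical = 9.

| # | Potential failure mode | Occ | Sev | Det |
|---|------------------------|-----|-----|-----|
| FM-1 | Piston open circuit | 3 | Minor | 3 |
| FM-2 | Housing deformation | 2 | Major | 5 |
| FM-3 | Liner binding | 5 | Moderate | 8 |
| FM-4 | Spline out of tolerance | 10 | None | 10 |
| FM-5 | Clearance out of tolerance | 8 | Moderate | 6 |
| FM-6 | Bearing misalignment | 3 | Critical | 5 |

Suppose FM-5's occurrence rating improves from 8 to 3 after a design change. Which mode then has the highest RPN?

RPN = Severity × Occurrence × Detection:
  FM-1: 4 × 3 × 3 = 36
  FM-2: 8 × 2 × 5 = 80
  FM-3: 5 × 5 × 8 = 200
  FM-4: 1 × 10 × 10 = 100
  FM-5: 5 × 8 × 6 = 240
  FM-6: 9 × 3 × 5 = 135
After action: FM-5 → 5 × 3 × 6 = 90.
Revised RPNs: FM-3=200, FM-6=135, FM-4=100, FM-5=90, FM-2=80, FM-1=36.
Highest is now FM-3 (200).

FM-3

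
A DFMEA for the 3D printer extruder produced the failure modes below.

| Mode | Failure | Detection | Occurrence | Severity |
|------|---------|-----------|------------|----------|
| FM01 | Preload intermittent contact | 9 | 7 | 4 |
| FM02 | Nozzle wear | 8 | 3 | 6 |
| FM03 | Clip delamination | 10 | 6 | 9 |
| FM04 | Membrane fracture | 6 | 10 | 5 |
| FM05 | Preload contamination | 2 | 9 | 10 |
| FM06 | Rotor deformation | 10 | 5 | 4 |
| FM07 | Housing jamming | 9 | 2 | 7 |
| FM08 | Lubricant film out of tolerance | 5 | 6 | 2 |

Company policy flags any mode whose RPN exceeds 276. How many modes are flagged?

RPN = Severity × Occurrence × Detection:
  FM01: 4 × 7 × 9 = 252
  FM02: 6 × 3 × 8 = 144
  FM03: 9 × 6 × 10 = 540
  FM04: 5 × 10 × 6 = 300
  FM05: 10 × 9 × 2 = 180
  FM06: 4 × 5 × 10 = 200
  FM07: 7 × 2 × 9 = 126
  FM08: 2 × 6 × 5 = 60
Modes with RPN > 276: FM03 (540), FM04 (300) → 2.

2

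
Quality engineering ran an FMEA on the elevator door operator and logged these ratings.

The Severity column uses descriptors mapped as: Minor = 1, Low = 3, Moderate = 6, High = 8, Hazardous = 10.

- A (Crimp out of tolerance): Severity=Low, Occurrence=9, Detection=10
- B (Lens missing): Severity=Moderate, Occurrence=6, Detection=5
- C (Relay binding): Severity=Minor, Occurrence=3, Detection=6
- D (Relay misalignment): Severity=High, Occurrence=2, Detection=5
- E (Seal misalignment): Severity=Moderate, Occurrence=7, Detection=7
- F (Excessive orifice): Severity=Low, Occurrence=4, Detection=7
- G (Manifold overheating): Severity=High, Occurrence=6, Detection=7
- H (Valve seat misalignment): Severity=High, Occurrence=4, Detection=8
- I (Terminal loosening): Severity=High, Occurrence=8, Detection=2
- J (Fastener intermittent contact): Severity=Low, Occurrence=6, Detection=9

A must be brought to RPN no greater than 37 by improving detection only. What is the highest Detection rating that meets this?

A: S=3, O=9, D=10 → current RPN = 270.
Fixed product = 27. Need 27 × D ≤ 37, so D ≤ 37/27 = 1.37.
Maximum integer Detection rating = 1 (gives RPN 27; D=2 would give 54 > 37).

1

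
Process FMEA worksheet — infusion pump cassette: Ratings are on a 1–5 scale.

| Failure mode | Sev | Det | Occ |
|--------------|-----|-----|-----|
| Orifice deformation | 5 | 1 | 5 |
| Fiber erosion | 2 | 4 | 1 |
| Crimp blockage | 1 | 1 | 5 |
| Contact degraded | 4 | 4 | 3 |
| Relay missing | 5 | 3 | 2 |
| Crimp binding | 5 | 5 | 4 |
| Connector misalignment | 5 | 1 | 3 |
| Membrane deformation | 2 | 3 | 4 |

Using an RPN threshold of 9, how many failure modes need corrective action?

6

RPN = Severity × Occurrence × Detection:
  Orifice deformation: 5 × 5 × 1 = 25
  Fiber erosion: 2 × 1 × 4 = 8
  Crimp blockage: 1 × 5 × 1 = 5
  Contact degraded: 4 × 3 × 4 = 48
  Relay missing: 5 × 2 × 3 = 30
  Crimp binding: 5 × 4 × 5 = 100
  Connector misalignment: 5 × 3 × 1 = 15
  Membrane deformation: 2 × 4 × 3 = 24
Modes with RPN ≥ 9: Orifice deformation (25), Contact degraded (48), Relay missing (30), Crimp binding (100), Connector misalignment (15), Membrane deformation (24) → 6.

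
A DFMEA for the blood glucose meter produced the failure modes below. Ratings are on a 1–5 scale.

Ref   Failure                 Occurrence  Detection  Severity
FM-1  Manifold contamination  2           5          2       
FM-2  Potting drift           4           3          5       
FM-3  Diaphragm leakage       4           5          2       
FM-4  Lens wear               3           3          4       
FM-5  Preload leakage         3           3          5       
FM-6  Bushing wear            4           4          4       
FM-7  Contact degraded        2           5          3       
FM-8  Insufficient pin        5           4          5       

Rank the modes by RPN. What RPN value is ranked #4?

45

RPN = Severity × Occurrence × Detection:
  FM-1: 2 × 2 × 5 = 20
  FM-2: 5 × 4 × 3 = 60
  FM-3: 2 × 4 × 5 = 40
  FM-4: 4 × 3 × 3 = 36
  FM-5: 5 × 3 × 3 = 45
  FM-6: 4 × 4 × 4 = 64
  FM-7: 3 × 2 × 5 = 30
  FM-8: 5 × 5 × 4 = 100
Sorted descending: 100, 64, 60, 45, 40, 36, 30, 20.
The fourth-highest RPN is 45 (FM-5).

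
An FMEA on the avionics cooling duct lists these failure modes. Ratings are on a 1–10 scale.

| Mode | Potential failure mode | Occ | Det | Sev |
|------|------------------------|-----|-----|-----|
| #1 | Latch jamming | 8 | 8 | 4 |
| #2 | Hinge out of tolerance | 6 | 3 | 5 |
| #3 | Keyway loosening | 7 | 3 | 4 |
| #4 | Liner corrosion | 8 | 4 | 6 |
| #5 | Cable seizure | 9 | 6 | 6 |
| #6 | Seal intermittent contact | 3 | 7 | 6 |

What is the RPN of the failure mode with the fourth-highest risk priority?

RPN = Severity × Occurrence × Detection:
  #1: 4 × 8 × 8 = 256
  #2: 5 × 6 × 3 = 90
  #3: 4 × 7 × 3 = 84
  #4: 6 × 8 × 4 = 192
  #5: 6 × 9 × 6 = 324
  #6: 6 × 3 × 7 = 126
Sorted descending: 324, 256, 192, 126, 90, 84.
The fourth-highest RPN is 126 (#6).

126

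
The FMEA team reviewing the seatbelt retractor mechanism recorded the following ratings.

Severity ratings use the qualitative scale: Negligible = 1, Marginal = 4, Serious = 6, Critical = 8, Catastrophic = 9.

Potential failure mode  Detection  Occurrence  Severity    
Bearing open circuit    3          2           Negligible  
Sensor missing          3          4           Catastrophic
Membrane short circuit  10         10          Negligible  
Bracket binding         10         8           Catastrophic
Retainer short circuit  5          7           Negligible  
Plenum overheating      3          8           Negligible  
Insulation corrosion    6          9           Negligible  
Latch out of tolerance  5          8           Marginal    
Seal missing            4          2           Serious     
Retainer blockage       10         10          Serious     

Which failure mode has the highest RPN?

Bracket binding

RPN = Severity × Occurrence × Detection:
  Bearing open circuit: 1 × 2 × 3 = 6
  Sensor missing: 9 × 4 × 3 = 108
  Membrane short circuit: 1 × 10 × 10 = 100
  Bracket binding: 9 × 8 × 10 = 720
  Retainer short circuit: 1 × 7 × 5 = 35
  Plenum overheating: 1 × 8 × 3 = 24
  Insulation corrosion: 1 × 9 × 6 = 54
  Latch out of tolerance: 4 × 8 × 5 = 160
  Seal missing: 6 × 2 × 4 = 48
  Retainer blockage: 6 × 10 × 10 = 600
Highest RPN is 720 → Bracket binding.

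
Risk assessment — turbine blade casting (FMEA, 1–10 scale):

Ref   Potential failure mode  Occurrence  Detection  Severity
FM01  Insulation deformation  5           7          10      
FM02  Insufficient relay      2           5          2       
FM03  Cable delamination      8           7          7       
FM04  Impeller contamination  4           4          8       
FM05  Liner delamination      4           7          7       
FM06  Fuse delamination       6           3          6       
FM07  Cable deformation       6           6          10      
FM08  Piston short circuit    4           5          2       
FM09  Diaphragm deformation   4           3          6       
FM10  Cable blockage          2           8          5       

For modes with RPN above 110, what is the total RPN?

1426

RPN = Severity × Occurrence × Detection:
  FM01: 10 × 5 × 7 = 350
  FM02: 2 × 2 × 5 = 20
  FM03: 7 × 8 × 7 = 392
  FM04: 8 × 4 × 4 = 128
  FM05: 7 × 4 × 7 = 196
  FM06: 6 × 6 × 3 = 108
  FM07: 10 × 6 × 6 = 360
  FM08: 2 × 4 × 5 = 40
  FM09: 6 × 4 × 3 = 72
  FM10: 5 × 2 × 8 = 80
RPN > 110: FM01 (350), FM03 (392), FM04 (128), FM05 (196), FM07 (360).
Sum: 350 + 392 + 128 + 196 + 360 = 1426.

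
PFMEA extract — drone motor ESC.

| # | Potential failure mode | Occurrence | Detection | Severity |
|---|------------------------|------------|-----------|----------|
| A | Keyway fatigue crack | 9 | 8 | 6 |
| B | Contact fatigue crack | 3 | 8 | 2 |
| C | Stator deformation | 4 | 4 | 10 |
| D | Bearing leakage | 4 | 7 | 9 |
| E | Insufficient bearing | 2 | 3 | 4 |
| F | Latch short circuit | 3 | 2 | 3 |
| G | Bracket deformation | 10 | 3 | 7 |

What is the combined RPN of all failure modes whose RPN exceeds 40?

1102

RPN = Severity × Occurrence × Detection:
  A: 6 × 9 × 8 = 432
  B: 2 × 3 × 8 = 48
  C: 10 × 4 × 4 = 160
  D: 9 × 4 × 7 = 252
  E: 4 × 2 × 3 = 24
  F: 3 × 3 × 2 = 18
  G: 7 × 10 × 3 = 210
RPN > 40: A (432), B (48), C (160), D (252), G (210).
Sum: 432 + 48 + 160 + 252 + 210 = 1102.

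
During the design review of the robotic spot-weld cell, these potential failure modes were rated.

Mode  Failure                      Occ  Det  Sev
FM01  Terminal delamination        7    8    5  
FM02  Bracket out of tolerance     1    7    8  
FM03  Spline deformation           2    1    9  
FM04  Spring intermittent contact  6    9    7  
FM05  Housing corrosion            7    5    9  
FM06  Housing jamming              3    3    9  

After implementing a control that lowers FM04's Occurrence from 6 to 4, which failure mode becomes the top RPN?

RPN = Severity × Occurrence × Detection:
  FM01: 5 × 7 × 8 = 280
  FM02: 8 × 1 × 7 = 56
  FM03: 9 × 2 × 1 = 18
  FM04: 7 × 6 × 9 = 378
  FM05: 9 × 7 × 5 = 315
  FM06: 9 × 3 × 3 = 81
After action: FM04 → 7 × 4 × 9 = 252.
Revised RPNs: FM05=315, FM01=280, FM04=252, FM06=81, FM02=56, FM03=18.
Highest is now FM05 (315).

FM05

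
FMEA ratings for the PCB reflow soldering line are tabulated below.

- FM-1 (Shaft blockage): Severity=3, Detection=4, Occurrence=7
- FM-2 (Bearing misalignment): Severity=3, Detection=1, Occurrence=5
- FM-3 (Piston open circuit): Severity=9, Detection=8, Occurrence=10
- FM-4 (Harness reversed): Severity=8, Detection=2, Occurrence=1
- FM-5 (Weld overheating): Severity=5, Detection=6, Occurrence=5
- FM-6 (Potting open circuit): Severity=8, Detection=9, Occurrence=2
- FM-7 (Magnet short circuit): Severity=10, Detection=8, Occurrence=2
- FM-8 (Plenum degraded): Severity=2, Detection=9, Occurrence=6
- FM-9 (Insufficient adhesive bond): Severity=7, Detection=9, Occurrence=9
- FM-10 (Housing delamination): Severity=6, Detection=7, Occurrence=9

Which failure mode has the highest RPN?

FM-3

RPN = Severity × Occurrence × Detection:
  FM-1: 3 × 7 × 4 = 84
  FM-2: 3 × 5 × 1 = 15
  FM-3: 9 × 10 × 8 = 720
  FM-4: 8 × 1 × 2 = 16
  FM-5: 5 × 5 × 6 = 150
  FM-6: 8 × 2 × 9 = 144
  FM-7: 10 × 2 × 8 = 160
  FM-8: 2 × 6 × 9 = 108
  FM-9: 7 × 9 × 9 = 567
  FM-10: 6 × 9 × 7 = 378
Highest RPN is 720 → FM-3.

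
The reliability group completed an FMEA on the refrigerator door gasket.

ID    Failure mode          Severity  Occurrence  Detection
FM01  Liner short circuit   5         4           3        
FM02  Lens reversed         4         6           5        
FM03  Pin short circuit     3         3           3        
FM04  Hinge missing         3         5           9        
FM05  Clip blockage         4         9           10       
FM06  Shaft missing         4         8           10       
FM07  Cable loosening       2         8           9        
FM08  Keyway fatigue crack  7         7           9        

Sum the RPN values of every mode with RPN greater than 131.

RPN = Severity × Occurrence × Detection:
  FM01: 5 × 4 × 3 = 60
  FM02: 4 × 6 × 5 = 120
  FM03: 3 × 3 × 3 = 27
  FM04: 3 × 5 × 9 = 135
  FM05: 4 × 9 × 10 = 360
  FM06: 4 × 8 × 10 = 320
  FM07: 2 × 8 × 9 = 144
  FM08: 7 × 7 × 9 = 441
RPN > 131: FM04 (135), FM05 (360), FM06 (320), FM07 (144), FM08 (441).
Sum: 135 + 360 + 320 + 144 + 441 = 1400.

1400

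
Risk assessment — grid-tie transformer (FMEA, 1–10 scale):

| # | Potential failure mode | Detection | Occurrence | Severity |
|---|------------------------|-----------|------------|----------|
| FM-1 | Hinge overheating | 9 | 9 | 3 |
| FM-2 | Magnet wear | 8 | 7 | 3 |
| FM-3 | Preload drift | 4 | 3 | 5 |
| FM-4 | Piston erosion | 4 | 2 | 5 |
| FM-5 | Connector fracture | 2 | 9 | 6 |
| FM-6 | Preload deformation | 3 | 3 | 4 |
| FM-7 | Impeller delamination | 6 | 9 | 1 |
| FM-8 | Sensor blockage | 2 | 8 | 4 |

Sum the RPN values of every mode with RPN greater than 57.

RPN = Severity × Occurrence × Detection:
  FM-1: 3 × 9 × 9 = 243
  FM-2: 3 × 7 × 8 = 168
  FM-3: 5 × 3 × 4 = 60
  FM-4: 5 × 2 × 4 = 40
  FM-5: 6 × 9 × 2 = 108
  FM-6: 4 × 3 × 3 = 36
  FM-7: 1 × 9 × 6 = 54
  FM-8: 4 × 8 × 2 = 64
RPN > 57: FM-1 (243), FM-2 (168), FM-3 (60), FM-5 (108), FM-8 (64).
Sum: 243 + 168 + 60 + 108 + 64 = 643.

643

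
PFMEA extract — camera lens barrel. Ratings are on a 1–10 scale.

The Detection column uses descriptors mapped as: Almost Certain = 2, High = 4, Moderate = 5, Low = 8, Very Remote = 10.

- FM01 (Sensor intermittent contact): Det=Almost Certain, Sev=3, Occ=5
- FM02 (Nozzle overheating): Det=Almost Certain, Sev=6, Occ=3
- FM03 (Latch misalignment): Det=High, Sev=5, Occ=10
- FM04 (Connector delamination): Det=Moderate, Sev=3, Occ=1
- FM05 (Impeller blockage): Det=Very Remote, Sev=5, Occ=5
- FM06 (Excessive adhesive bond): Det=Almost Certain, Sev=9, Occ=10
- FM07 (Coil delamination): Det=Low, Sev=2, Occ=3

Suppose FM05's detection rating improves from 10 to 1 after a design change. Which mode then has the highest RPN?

RPN = Severity × Occurrence × Detection:
  FM01: 3 × 5 × 2 = 30
  FM02: 6 × 3 × 2 = 36
  FM03: 5 × 10 × 4 = 200
  FM04: 3 × 1 × 5 = 15
  FM05: 5 × 5 × 10 = 250
  FM06: 9 × 10 × 2 = 180
  FM07: 2 × 3 × 8 = 48
After action: FM05 → 5 × 5 × 1 = 25.
Revised RPNs: FM03=200, FM06=180, FM07=48, FM02=36, FM01=30, FM05=25, FM04=15.
Highest is now FM03 (200).

FM03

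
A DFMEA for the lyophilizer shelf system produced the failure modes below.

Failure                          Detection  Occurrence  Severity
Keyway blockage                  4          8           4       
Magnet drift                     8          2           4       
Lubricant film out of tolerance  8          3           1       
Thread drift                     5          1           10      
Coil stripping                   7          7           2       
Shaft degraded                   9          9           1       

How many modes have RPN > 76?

3

RPN = Severity × Occurrence × Detection:
  Keyway blockage: 4 × 8 × 4 = 128
  Magnet drift: 4 × 2 × 8 = 64
  Lubricant film out of tolerance: 1 × 3 × 8 = 24
  Thread drift: 10 × 1 × 5 = 50
  Coil stripping: 2 × 7 × 7 = 98
  Shaft degraded: 1 × 9 × 9 = 81
Modes with RPN > 76: Keyway blockage (128), Coil stripping (98), Shaft degraded (81) → 3.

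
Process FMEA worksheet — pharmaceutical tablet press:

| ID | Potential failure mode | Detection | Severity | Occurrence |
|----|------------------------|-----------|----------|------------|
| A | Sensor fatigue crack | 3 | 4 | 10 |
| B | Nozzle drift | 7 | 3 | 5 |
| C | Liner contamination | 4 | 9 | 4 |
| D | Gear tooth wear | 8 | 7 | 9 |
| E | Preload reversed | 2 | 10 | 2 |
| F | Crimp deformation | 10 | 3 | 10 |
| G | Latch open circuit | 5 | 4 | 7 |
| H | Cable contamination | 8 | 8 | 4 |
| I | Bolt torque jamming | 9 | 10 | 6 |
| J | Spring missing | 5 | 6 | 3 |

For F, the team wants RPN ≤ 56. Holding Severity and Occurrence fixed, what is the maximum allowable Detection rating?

F: S=3, O=10, D=10 → current RPN = 300.
Fixed product = 30. Need 30 × D ≤ 56, so D ≤ 56/30 = 1.87.
Maximum integer Detection rating = 1 (gives RPN 30; D=2 would give 60 > 56).

1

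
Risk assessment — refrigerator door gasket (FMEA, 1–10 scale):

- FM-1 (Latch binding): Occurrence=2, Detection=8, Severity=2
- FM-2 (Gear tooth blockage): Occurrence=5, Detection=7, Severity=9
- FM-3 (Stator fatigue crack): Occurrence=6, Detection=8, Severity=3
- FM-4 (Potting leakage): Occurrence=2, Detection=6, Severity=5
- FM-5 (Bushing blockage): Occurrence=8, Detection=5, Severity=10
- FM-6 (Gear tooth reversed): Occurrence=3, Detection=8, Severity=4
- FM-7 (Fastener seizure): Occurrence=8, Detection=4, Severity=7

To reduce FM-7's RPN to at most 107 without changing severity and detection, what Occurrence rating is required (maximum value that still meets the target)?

3

FM-7: S=7, O=8, D=4 → current RPN = 224.
Fixed product = 28. Need 28 × O ≤ 107, so O ≤ 107/28 = 3.82.
Maximum integer Occurrence rating = 3 (gives RPN 84; O=4 would give 112 > 107).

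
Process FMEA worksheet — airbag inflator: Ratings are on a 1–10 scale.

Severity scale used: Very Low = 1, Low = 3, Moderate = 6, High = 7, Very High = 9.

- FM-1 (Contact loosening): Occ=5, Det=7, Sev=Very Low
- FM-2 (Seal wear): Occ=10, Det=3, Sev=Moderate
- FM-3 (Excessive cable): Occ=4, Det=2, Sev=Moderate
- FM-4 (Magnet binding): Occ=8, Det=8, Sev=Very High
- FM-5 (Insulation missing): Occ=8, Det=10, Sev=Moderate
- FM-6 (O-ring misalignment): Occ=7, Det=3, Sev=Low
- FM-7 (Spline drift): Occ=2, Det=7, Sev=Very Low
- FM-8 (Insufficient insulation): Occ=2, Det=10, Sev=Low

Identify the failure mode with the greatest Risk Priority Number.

RPN = Severity × Occurrence × Detection:
  FM-1: 1 × 5 × 7 = 35
  FM-2: 6 × 10 × 3 = 180
  FM-3: 6 × 4 × 2 = 48
  FM-4: 9 × 8 × 8 = 576
  FM-5: 6 × 8 × 10 = 480
  FM-6: 3 × 7 × 3 = 63
  FM-7: 1 × 2 × 7 = 14
  FM-8: 3 × 2 × 10 = 60
Highest RPN is 576 → FM-4.

FM-4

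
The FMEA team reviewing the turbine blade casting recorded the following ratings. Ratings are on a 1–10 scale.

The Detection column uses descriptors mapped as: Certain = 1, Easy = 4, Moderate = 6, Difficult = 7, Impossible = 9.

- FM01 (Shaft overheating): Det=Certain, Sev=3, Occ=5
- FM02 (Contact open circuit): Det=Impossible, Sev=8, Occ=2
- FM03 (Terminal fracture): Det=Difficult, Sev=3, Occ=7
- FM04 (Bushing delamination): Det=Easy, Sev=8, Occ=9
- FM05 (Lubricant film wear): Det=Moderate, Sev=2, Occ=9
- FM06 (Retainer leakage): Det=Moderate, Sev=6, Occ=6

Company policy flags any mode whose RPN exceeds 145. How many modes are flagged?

3

RPN = Severity × Occurrence × Detection:
  FM01: 3 × 5 × 1 = 15
  FM02: 8 × 2 × 9 = 144
  FM03: 3 × 7 × 7 = 147
  FM04: 8 × 9 × 4 = 288
  FM05: 2 × 9 × 6 = 108
  FM06: 6 × 6 × 6 = 216
Modes with RPN > 145: FM03 (147), FM04 (288), FM06 (216) → 3.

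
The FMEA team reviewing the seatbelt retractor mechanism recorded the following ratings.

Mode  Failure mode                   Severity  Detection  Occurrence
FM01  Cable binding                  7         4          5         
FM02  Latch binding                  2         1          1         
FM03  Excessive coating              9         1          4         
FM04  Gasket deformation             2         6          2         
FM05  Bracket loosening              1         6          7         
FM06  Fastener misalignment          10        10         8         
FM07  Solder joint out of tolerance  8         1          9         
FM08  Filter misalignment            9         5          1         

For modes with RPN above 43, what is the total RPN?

1057

RPN = Severity × Occurrence × Detection:
  FM01: 7 × 5 × 4 = 140
  FM02: 2 × 1 × 1 = 2
  FM03: 9 × 4 × 1 = 36
  FM04: 2 × 2 × 6 = 24
  FM05: 1 × 7 × 6 = 42
  FM06: 10 × 8 × 10 = 800
  FM07: 8 × 9 × 1 = 72
  FM08: 9 × 1 × 5 = 45
RPN > 43: FM01 (140), FM06 (800), FM07 (72), FM08 (45).
Sum: 140 + 800 + 72 + 45 = 1057.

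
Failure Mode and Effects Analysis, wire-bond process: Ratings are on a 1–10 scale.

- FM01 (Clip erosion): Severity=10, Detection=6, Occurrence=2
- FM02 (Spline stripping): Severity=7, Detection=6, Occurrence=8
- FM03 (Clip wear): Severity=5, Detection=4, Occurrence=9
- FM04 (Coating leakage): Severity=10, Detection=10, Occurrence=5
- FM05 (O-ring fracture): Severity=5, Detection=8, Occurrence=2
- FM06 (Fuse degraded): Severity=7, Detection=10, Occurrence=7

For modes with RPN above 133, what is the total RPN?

1506

RPN = Severity × Occurrence × Detection:
  FM01: 10 × 2 × 6 = 120
  FM02: 7 × 8 × 6 = 336
  FM03: 5 × 9 × 4 = 180
  FM04: 10 × 5 × 10 = 500
  FM05: 5 × 2 × 8 = 80
  FM06: 7 × 7 × 10 = 490
RPN > 133: FM02 (336), FM03 (180), FM04 (500), FM06 (490).
Sum: 336 + 180 + 500 + 490 = 1506.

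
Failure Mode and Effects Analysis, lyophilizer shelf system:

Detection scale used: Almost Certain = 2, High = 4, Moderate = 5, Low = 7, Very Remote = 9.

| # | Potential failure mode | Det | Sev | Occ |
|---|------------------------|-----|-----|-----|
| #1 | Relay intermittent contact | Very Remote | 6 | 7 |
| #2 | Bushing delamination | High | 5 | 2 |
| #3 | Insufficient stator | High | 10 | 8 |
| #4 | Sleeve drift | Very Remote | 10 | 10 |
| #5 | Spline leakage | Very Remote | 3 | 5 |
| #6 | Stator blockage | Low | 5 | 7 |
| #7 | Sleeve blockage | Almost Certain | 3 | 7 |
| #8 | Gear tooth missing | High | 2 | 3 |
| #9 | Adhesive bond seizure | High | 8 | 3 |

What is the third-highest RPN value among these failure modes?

RPN = Severity × Occurrence × Detection:
  #1: 6 × 7 × 9 = 378
  #2: 5 × 2 × 4 = 40
  #3: 10 × 8 × 4 = 320
  #4: 10 × 10 × 9 = 900
  #5: 3 × 5 × 9 = 135
  #6: 5 × 7 × 7 = 245
  #7: 3 × 7 × 2 = 42
  #8: 2 × 3 × 4 = 24
  #9: 8 × 3 × 4 = 96
Sorted descending: 900, 378, 320, 245, 135, 96, 42, 40, 24.
The third-highest RPN is 320 (#3).

320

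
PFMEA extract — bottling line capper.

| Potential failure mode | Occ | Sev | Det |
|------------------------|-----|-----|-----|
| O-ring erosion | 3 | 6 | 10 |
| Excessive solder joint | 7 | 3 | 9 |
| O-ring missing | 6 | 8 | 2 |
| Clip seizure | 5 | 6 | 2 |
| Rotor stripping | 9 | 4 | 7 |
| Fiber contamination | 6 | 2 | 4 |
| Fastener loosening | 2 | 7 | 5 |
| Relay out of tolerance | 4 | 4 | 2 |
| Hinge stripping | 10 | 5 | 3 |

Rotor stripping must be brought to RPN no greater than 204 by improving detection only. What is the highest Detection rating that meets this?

5

Rotor stripping: S=4, O=9, D=7 → current RPN = 252.
Fixed product = 36. Need 36 × D ≤ 204, so D ≤ 204/36 = 5.67.
Maximum integer Detection rating = 5 (gives RPN 180; D=6 would give 216 > 204).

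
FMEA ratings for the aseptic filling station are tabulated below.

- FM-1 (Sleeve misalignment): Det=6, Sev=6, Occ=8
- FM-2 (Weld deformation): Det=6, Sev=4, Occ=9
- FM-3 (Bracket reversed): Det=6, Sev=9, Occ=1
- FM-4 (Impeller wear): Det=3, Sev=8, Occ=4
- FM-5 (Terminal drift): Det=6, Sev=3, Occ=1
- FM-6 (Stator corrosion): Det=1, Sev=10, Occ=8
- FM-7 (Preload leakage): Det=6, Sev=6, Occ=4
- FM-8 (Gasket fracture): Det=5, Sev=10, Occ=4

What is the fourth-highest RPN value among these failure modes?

RPN = Severity × Occurrence × Detection:
  FM-1: 6 × 8 × 6 = 288
  FM-2: 4 × 9 × 6 = 216
  FM-3: 9 × 1 × 6 = 54
  FM-4: 8 × 4 × 3 = 96
  FM-5: 3 × 1 × 6 = 18
  FM-6: 10 × 8 × 1 = 80
  FM-7: 6 × 4 × 6 = 144
  FM-8: 10 × 4 × 5 = 200
Sorted descending: 288, 216, 200, 144, 96, 80, 54, 18.
The fourth-highest RPN is 144 (FM-7).

144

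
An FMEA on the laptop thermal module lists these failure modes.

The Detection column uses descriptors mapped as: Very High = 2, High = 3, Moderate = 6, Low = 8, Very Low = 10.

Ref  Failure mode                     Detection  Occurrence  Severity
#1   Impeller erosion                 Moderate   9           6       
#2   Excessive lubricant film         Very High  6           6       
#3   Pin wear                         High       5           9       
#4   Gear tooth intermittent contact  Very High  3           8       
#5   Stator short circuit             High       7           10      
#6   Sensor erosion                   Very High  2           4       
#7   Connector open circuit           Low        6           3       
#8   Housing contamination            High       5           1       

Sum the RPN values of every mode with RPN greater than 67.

RPN = Severity × Occurrence × Detection:
  #1: 6 × 9 × 6 = 324
  #2: 6 × 6 × 2 = 72
  #3: 9 × 5 × 3 = 135
  #4: 8 × 3 × 2 = 48
  #5: 10 × 7 × 3 = 210
  #6: 4 × 2 × 2 = 16
  #7: 3 × 6 × 8 = 144
  #8: 1 × 5 × 3 = 15
RPN > 67: #1 (324), #2 (72), #3 (135), #5 (210), #7 (144).
Sum: 324 + 72 + 135 + 210 + 144 = 885.

885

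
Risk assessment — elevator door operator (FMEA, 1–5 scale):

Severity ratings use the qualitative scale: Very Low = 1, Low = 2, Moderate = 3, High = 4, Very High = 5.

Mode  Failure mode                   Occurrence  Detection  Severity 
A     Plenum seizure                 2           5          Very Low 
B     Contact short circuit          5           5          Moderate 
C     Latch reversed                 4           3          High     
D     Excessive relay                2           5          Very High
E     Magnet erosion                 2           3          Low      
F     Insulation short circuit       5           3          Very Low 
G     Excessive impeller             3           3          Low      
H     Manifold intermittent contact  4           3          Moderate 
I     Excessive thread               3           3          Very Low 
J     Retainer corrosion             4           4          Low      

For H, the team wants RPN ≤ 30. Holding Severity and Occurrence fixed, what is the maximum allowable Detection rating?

2

H: S=3, O=4, D=3 → current RPN = 36.
Fixed product = 12. Need 12 × D ≤ 30, so D ≤ 30/12 = 2.50.
Maximum integer Detection rating = 2 (gives RPN 24; D=3 would give 36 > 30).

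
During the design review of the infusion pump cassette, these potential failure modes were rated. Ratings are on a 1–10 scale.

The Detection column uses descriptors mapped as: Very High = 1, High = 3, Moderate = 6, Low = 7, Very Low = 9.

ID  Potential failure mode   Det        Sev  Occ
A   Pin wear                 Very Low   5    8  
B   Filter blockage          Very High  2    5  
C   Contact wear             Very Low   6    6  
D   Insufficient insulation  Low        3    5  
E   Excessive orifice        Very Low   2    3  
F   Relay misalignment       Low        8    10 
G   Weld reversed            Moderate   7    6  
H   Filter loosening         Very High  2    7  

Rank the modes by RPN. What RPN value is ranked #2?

RPN = Severity × Occurrence × Detection:
  A: 5 × 8 × 9 = 360
  B: 2 × 5 × 1 = 10
  C: 6 × 6 × 9 = 324
  D: 3 × 5 × 7 = 105
  E: 2 × 3 × 9 = 54
  F: 8 × 10 × 7 = 560
  G: 7 × 6 × 6 = 252
  H: 2 × 7 × 1 = 14
Sorted descending: 560, 360, 324, 252, 105, 54, 14, 10.
The second-highest RPN is 360 (A).

360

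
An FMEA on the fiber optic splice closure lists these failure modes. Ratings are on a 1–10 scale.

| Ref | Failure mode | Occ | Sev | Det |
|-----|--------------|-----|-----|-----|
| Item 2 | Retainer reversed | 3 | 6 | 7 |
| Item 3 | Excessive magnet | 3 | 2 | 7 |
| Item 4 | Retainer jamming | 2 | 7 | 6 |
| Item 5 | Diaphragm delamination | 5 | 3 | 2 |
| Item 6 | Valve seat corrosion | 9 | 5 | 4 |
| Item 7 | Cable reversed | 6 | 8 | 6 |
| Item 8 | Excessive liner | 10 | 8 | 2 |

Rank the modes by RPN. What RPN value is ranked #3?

160

RPN = Severity × Occurrence × Detection:
  Item 2: 6 × 3 × 7 = 126
  Item 3: 2 × 3 × 7 = 42
  Item 4: 7 × 2 × 6 = 84
  Item 5: 3 × 5 × 2 = 30
  Item 6: 5 × 9 × 4 = 180
  Item 7: 8 × 6 × 6 = 288
  Item 8: 8 × 10 × 2 = 160
Sorted descending: 288, 180, 160, 126, 84, 42, 30.
The third-highest RPN is 160 (Item 8).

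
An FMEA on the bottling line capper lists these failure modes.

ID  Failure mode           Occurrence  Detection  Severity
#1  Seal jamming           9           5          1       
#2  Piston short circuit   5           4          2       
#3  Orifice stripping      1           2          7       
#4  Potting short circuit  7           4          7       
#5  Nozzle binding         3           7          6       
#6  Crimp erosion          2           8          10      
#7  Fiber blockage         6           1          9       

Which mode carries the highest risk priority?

#4

RPN = Severity × Occurrence × Detection:
  #1: 1 × 9 × 5 = 45
  #2: 2 × 5 × 4 = 40
  #3: 7 × 1 × 2 = 14
  #4: 7 × 7 × 4 = 196
  #5: 6 × 3 × 7 = 126
  #6: 10 × 2 × 8 = 160
  #7: 9 × 6 × 1 = 54
Highest RPN is 196 → #4.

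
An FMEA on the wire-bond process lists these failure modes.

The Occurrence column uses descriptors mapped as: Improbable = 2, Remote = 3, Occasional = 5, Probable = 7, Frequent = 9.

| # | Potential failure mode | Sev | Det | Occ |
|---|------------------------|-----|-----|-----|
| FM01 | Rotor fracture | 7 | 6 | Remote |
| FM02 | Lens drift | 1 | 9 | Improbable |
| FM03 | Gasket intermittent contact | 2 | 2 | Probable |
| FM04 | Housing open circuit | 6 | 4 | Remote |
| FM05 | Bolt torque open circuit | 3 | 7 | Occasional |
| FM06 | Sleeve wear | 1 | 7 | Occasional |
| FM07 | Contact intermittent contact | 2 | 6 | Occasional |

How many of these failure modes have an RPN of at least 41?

RPN = Severity × Occurrence × Detection:
  FM01: 7 × 3 × 6 = 126
  FM02: 1 × 2 × 9 = 18
  FM03: 2 × 7 × 2 = 28
  FM04: 6 × 3 × 4 = 72
  FM05: 3 × 5 × 7 = 105
  FM06: 1 × 5 × 7 = 35
  FM07: 2 × 5 × 6 = 60
Modes with RPN ≥ 41: FM01 (126), FM04 (72), FM05 (105), FM07 (60) → 4.

4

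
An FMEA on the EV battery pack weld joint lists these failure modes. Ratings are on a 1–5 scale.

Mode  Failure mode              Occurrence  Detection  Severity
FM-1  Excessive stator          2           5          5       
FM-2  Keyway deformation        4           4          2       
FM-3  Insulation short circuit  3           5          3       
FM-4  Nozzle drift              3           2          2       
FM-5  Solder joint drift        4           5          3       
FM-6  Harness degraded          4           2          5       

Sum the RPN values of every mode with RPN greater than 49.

110

RPN = Severity × Occurrence × Detection:
  FM-1: 5 × 2 × 5 = 50
  FM-2: 2 × 4 × 4 = 32
  FM-3: 3 × 3 × 5 = 45
  FM-4: 2 × 3 × 2 = 12
  FM-5: 3 × 4 × 5 = 60
  FM-6: 5 × 4 × 2 = 40
RPN > 49: FM-1 (50), FM-5 (60).
Sum: 50 + 60 = 110.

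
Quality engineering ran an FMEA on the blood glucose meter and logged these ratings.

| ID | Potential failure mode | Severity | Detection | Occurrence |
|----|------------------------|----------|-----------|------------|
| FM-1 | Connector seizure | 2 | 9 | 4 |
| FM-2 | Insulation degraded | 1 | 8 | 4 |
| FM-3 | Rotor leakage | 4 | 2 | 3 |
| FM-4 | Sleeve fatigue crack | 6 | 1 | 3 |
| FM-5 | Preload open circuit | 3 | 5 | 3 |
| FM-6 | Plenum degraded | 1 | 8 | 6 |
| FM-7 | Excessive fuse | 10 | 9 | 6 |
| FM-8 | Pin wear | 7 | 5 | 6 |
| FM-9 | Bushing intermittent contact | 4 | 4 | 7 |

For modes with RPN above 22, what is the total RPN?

1083

RPN = Severity × Occurrence × Detection:
  FM-1: 2 × 4 × 9 = 72
  FM-2: 1 × 4 × 8 = 32
  FM-3: 4 × 3 × 2 = 24
  FM-4: 6 × 3 × 1 = 18
  FM-5: 3 × 3 × 5 = 45
  FM-6: 1 × 6 × 8 = 48
  FM-7: 10 × 6 × 9 = 540
  FM-8: 7 × 6 × 5 = 210
  FM-9: 4 × 7 × 4 = 112
RPN > 22: FM-1 (72), FM-2 (32), FM-3 (24), FM-5 (45), FM-6 (48), FM-7 (540), FM-8 (210), FM-9 (112).
Sum: 72 + 32 + 24 + 45 + 48 + 540 + 210 + 112 = 1083.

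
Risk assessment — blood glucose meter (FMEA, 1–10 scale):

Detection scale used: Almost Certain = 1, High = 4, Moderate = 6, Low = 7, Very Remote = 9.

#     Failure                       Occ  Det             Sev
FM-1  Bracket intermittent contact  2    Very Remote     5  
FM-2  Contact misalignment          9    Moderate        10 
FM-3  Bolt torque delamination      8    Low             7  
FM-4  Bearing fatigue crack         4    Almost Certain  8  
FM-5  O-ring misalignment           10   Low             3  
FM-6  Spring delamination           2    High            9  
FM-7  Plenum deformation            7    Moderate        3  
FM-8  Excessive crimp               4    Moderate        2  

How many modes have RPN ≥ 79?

5

RPN = Severity × Occurrence × Detection:
  FM-1: 5 × 2 × 9 = 90
  FM-2: 10 × 9 × 6 = 540
  FM-3: 7 × 8 × 7 = 392
  FM-4: 8 × 4 × 1 = 32
  FM-5: 3 × 10 × 7 = 210
  FM-6: 9 × 2 × 4 = 72
  FM-7: 3 × 7 × 6 = 126
  FM-8: 2 × 4 × 6 = 48
Modes with RPN ≥ 79: FM-1 (90), FM-2 (540), FM-3 (392), FM-5 (210), FM-7 (126) → 5.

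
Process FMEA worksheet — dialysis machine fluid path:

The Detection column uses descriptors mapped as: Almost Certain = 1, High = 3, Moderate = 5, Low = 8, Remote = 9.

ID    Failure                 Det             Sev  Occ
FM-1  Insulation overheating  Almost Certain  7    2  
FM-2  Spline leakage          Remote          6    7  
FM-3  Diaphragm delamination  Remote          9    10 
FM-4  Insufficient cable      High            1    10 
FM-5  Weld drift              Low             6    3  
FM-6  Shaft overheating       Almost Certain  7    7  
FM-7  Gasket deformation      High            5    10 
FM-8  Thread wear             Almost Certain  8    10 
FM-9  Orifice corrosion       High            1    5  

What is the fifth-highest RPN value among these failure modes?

RPN = Severity × Occurrence × Detection:
  FM-1: 7 × 2 × 1 = 14
  FM-2: 6 × 7 × 9 = 378
  FM-3: 9 × 10 × 9 = 810
  FM-4: 1 × 10 × 3 = 30
  FM-5: 6 × 3 × 8 = 144
  FM-6: 7 × 7 × 1 = 49
  FM-7: 5 × 10 × 3 = 150
  FM-8: 8 × 10 × 1 = 80
  FM-9: 1 × 5 × 3 = 15
Sorted descending: 810, 378, 150, 144, 80, 49, 30, 15, 14.
The fifth-highest RPN is 80 (FM-8).

80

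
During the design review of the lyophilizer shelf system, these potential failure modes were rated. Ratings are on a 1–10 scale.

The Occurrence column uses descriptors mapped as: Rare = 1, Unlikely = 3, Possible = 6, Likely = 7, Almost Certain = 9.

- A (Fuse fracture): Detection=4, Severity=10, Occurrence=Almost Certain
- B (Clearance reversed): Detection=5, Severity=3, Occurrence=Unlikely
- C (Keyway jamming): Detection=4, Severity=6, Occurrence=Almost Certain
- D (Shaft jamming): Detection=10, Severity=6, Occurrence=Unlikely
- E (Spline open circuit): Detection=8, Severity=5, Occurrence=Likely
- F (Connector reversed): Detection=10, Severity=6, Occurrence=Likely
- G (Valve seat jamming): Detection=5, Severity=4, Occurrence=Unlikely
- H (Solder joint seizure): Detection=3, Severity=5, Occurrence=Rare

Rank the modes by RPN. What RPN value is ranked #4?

RPN = Severity × Occurrence × Detection:
  A: 10 × 9 × 4 = 360
  B: 3 × 3 × 5 = 45
  C: 6 × 9 × 4 = 216
  D: 6 × 3 × 10 = 180
  E: 5 × 7 × 8 = 280
  F: 6 × 7 × 10 = 420
  G: 4 × 3 × 5 = 60
  H: 5 × 1 × 3 = 15
Sorted descending: 420, 360, 280, 216, 180, 60, 45, 15.
The fourth-highest RPN is 216 (C).

216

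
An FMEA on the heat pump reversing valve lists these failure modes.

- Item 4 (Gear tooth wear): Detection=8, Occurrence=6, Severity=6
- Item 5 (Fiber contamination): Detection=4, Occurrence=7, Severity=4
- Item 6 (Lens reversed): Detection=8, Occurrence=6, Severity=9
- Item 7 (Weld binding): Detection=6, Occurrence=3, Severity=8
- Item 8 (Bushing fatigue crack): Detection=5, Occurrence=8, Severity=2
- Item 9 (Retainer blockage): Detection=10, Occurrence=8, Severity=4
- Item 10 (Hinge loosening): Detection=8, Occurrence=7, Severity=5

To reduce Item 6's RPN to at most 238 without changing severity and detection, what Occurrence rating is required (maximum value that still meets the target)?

Item 6: S=9, O=6, D=8 → current RPN = 432.
Fixed product = 72. Need 72 × O ≤ 238, so O ≤ 238/72 = 3.31.
Maximum integer Occurrence rating = 3 (gives RPN 216; O=4 would give 288 > 238).

3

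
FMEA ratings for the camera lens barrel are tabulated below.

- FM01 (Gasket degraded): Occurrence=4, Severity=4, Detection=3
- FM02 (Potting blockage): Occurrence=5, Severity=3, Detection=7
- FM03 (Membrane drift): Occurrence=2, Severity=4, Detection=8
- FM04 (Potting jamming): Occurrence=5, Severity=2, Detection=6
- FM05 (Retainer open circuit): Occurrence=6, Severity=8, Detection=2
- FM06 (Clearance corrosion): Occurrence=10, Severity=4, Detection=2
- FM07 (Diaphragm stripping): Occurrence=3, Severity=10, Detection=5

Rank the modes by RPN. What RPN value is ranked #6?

60

RPN = Severity × Occurrence × Detection:
  FM01: 4 × 4 × 3 = 48
  FM02: 3 × 5 × 7 = 105
  FM03: 4 × 2 × 8 = 64
  FM04: 2 × 5 × 6 = 60
  FM05: 8 × 6 × 2 = 96
  FM06: 4 × 10 × 2 = 80
  FM07: 10 × 3 × 5 = 150
Sorted descending: 150, 105, 96, 80, 64, 60, 48.
The sixth-highest RPN is 60 (FM04).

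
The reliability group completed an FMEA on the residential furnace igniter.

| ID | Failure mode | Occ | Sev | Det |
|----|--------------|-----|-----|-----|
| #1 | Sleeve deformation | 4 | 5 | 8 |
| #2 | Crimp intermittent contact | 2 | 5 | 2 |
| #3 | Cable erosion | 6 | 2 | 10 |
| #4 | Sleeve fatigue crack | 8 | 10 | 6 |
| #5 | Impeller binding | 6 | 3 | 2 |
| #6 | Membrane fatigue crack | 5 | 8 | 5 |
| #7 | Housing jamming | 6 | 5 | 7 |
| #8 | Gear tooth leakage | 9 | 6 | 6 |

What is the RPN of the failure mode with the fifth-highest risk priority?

160

RPN = Severity × Occurrence × Detection:
  #1: 5 × 4 × 8 = 160
  #2: 5 × 2 × 2 = 20
  #3: 2 × 6 × 10 = 120
  #4: 10 × 8 × 6 = 480
  #5: 3 × 6 × 2 = 36
  #6: 8 × 5 × 5 = 200
  #7: 5 × 6 × 7 = 210
  #8: 6 × 9 × 6 = 324
Sorted descending: 480, 324, 210, 200, 160, 120, 36, 20.
The fifth-highest RPN is 160 (#1).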